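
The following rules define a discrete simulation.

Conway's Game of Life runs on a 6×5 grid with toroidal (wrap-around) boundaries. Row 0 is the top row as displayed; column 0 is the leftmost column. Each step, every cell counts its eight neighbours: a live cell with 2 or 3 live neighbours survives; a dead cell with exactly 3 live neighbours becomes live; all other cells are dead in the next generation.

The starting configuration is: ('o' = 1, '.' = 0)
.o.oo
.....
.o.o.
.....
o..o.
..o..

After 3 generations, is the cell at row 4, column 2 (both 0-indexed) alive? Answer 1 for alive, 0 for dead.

0) .o.oo
.....
.o.o.
.....
o..o.
..o..
1) ..oo.
o..oo
.....
..o.o
.....
ooo..
2) .....
..ooo
o....
.....
o.oo.
.ooo.
3) .o..o
...oo
...oo
.o..o
...oo
.o.oo

0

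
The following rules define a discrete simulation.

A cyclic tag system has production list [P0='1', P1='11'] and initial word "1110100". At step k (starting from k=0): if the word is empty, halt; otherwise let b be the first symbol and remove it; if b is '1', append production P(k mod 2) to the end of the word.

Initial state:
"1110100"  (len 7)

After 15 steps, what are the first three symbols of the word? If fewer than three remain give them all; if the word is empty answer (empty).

111

0) "1110100"  (len 7)
1) "1101001"  (len 7)
2) "10100111"  (len 8)
3) "01001111"  (len 8)
4) "1001111"  (len 7)
5) "0011111"  (len 7)
6) "011111"  (len 6)
7) "11111"  (len 5)
8) "111111"  (len 6)
9) "111111"  (len 6)
10) "1111111"  (len 7)
11) "1111111"  (len 7)
12) "11111111"  (len 8)
13) "11111111"  (len 8)
14) "111111111"  (len 9)
15) "111111111"  (len 9)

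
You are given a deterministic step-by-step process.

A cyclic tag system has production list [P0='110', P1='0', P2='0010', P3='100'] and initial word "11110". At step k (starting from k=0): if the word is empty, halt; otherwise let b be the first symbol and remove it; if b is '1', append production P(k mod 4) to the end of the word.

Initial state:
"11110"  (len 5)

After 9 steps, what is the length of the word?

12

gen 0: "11110"  (len 5)
gen 1: "1110110"  (len 7)
gen 2: "1101100"  (len 7)
gen 3: "1011000010"  (len 10)
gen 4: "011000010100"  (len 12)
gen 5: "11000010100"  (len 11)
gen 6: "10000101000"  (len 11)
gen 7: "00001010000010"  (len 14)
gen 8: "0001010000010"  (len 13)
gen 9: "001010000010"  (len 12)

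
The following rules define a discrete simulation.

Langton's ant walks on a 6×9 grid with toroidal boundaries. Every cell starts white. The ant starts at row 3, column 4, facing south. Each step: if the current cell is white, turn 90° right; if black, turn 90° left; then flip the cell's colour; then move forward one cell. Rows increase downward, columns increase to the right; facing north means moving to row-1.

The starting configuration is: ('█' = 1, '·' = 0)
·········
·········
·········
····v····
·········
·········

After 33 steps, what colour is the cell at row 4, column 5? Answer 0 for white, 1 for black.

t=0: ·········
·········
·········
····v····
·········
·········
t=1: ·········
·········
·········
···<█····
·········
·········
t=2: ·········
·········
···^·····
···██····
·········
·········
t=3: ·········
·········
···█>····
···██····
·········
·········
t=4: ·········
·········
···██····
···█v····
·········
·········
t=5: ·········
·········
···██····
···█·>···
·········
·········
t=6: ·········
·········
···██····
···█·█···
·····v···
·········
t=7: ·········
·········
···██····
···█·█···
····<█···
·········
t=8: ·········
·········
···██····
···█^█···
····██···
·········
t=9: ·········
·········
···██····
···██>···
····██···
·········
t=10: ·········
·········
···██^···
···██····
····██···
·········
t=11: ·········
·········
···███>··
···██····
····██···
·········
t=12: ·········
·········
···████··
···██·v··
····██···
·········
t=13: ·········
·········
···████··
···██<█··
····██···
·········
t=14: ·········
·········
···██^█··
···████··
····██···
·········
t=15: ·········
·········
···█<·█··
···████··
····██···
·········
t=16: ·········
·········
···█··█··
···█v██··
····██···
·········
t=17: ·········
·········
···█··█··
···█·>█··
····██···
·········
t=18: ·········
·········
···█·^█··
···█··█··
····██···
·········
t=19: ·········
·········
···█·█>··
···█··█··
····██···
·········
t=20: ·········
······^··
···█·█···
···█··█··
····██···
·········
t=21: ·········
······█>·
···█·█···
···█··█··
····██···
·········
t=22: ·········
······██·
···█·█·v·
···█··█··
····██···
·········
t=23: ·········
······██·
···█·█<█·
···█··█··
····██···
·········
t=24: ·········
······^█·
···█·███·
···█··█··
····██···
·········
t=25: ·········
·····<·█·
···█·███·
···█··█··
····██···
·········
t=26: ·····^···
·····█·█·
···█·███·
···█··█··
····██···
·········
t=27: ·····█>··
·····█·█·
···█·███·
···█··█··
····██···
·········
t=28: ·····██··
·····█v█·
···█·███·
···█··█··
····██···
·········
t=29: ·····██··
·····<██·
···█·███·
···█··█··
····██···
·········
t=30: ·····██··
······██·
···█·v██·
···█··█··
····██···
·········
t=31: ·····██··
······██·
···█··>█·
···█··█··
····██···
·········
t=32: ·····██··
······^█·
···█···█·
···█··█··
····██···
·········
t=33: ·····██··
·····<·█·
···█···█·
···█··█··
····██···
·········

1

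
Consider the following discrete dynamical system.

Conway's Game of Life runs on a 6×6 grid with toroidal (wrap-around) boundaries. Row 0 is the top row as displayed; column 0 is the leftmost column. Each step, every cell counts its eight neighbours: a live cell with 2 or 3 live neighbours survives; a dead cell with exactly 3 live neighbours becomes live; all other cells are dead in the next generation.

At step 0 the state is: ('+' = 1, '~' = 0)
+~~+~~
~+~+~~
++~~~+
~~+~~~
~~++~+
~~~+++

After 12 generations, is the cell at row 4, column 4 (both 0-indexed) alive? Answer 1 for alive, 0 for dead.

0

k=0  +~~+~~
~+~+~~
++~~~+
~~+~~~
~~++~+
~~~+++
k=1  +~~+~+
~+~~++
++~~~~
~~++++
~~+~~+
+~~~~+
k=2  ~+~~~~
~++~+~
~+~~~~
~~++++
~++~~~
~+~~~~
k=3  ++~~~~
+++~~~
++~~~+
+~~++~
++~~+~
++~~~~
k=4  ~~~~~+
~~+~~~
~~~++~
~~+++~
~~+++~
~~+~~~
k=5  ~~~~~~
~~~++~
~~~~+~
~~~~~+
~+~~+~
~~+~+~
k=6  ~~~~+~
~~~++~
~~~+++
~~~~++
~~~+++
~~~+~~
k=7  ~~~~+~
~~~~~~
~~~~~~
+~~~~~
~~~+~+
~~~+~+
k=8  ~~~~+~
~~~~~~
~~~~~~
~~~~~~
+~~~~+
~~~+~+
k=9  ~~~~+~
~~~~~~
~~~~~~
~~~~~~
+~~~++
+~~~~+
k=10  ~~~~~+
~~~~~~
~~~~~~
~~~~~+
+~~~+~
+~~~~~
k=11  ~~~~~~
~~~~~~
~~~~~~
~~~~~+
+~~~~~
+~~~~~
k=12  ~~~~~~
~~~~~~
~~~~~~
~~~~~~
+~~~~+
~~~~~~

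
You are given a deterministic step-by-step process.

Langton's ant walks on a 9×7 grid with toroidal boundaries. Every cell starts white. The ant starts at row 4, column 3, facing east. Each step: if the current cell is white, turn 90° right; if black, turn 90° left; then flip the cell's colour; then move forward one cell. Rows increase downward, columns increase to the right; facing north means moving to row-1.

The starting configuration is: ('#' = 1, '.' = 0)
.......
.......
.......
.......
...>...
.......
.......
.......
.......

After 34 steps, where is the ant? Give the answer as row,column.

t=0: .......
.......
.......
.......
...>...
.......
.......
.......
.......
t=1: .......
.......
.......
.......
...#...
...v...
.......
.......
.......
t=2: .......
.......
.......
.......
...#...
..<#...
.......
.......
.......
t=3: .......
.......
.......
.......
..^#...
..##...
.......
.......
.......
t=4: .......
.......
.......
.......
..#>...
..##...
.......
.......
.......
t=5: .......
.......
.......
...^...
..#....
..##...
.......
.......
.......
t=6: .......
.......
.......
...#>..
..#....
..##...
.......
.......
.......
t=7: .......
.......
.......
...##..
..#.v..
..##...
.......
.......
.......
t=8: .......
.......
.......
...##..
..#<#..
..##...
.......
.......
.......
t=9: .......
.......
.......
...^#..
..###..
..##...
.......
.......
.......
t=10: .......
.......
.......
..<.#..
..###..
..##...
.......
.......
.......
t=11: .......
.......
..^....
..#.#..
..###..
..##...
.......
.......
.......
t=12: .......
.......
..#>...
..#.#..
..###..
..##...
.......
.......
.......
t=13: .......
.......
..##...
..#v#..
..###..
..##...
.......
.......
.......
t=14: .......
.......
..##...
..<##..
..###..
..##...
.......
.......
.......
t=15: .......
.......
..##...
...##..
..v##..
..##...
.......
.......
.......
t=16: .......
.......
..##...
...##..
...>#..
..##...
.......
.......
.......
t=17: .......
.......
..##...
...^#..
....#..
..##...
.......
.......
.......
t=18: .......
.......
..##...
..<.#..
....#..
..##...
.......
.......
.......
t=19: .......
.......
..^#...
..#.#..
....#..
..##...
.......
.......
.......
t=20: .......
.......
.<.#...
..#.#..
....#..
..##...
.......
.......
.......
t=21: .......
.^.....
.#.#...
..#.#..
....#..
..##...
.......
.......
.......
t=22: .......
.#>....
.#.#...
..#.#..
....#..
..##...
.......
.......
.......
t=23: .......
.##....
.#v#...
..#.#..
....#..
..##...
.......
.......
.......
t=24: .......
.##....
.<##...
..#.#..
....#..
..##...
.......
.......
.......
t=25: .......
.##....
..##...
.v#.#..
....#..
..##...
.......
.......
.......
t=26: .......
.##....
..##...
<##.#..
....#..
..##...
.......
.......
.......
t=27: .......
.##....
^.##...
###.#..
....#..
..##...
.......
.......
.......
t=28: .......
.##....
#>##...
###.#..
....#..
..##...
.......
.......
.......
t=29: .......
.##....
####...
#v#.#..
....#..
..##...
.......
.......
.......
t=30: .......
.##....
####...
#.>.#..
....#..
..##...
.......
.......
.......
t=31: .......
.##....
##^#...
#...#..
....#..
..##...
.......
.......
.......
t=32: .......
.##....
#<.#...
#...#..
....#..
..##...
.......
.......
.......
t=33: .......
.##....
#..#...
#v..#..
....#..
..##...
.......
.......
.......
t=34: .......
.##....
#..#...
<#..#..
....#..
..##...
.......
.......
.......

3,0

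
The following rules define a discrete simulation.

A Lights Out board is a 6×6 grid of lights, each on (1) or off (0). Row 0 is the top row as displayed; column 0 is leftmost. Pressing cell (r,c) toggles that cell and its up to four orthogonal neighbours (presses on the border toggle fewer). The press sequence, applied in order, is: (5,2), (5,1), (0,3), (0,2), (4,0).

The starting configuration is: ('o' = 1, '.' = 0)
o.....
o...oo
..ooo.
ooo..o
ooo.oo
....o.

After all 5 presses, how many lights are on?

k=0  o.....
o...oo
..ooo.
ooo..o
ooo.oo
....o.
k=1  o.....
o...oo
..ooo.
ooo..o
oo..oo
.oooo.
k=2  o.....
o...oo
..ooo.
ooo..o
o...oo
o..oo.
k=3  o.ooo.
o..ooo
..ooo.
ooo..o
o...oo
o..oo.
k=4  oo..o.
o.oooo
..ooo.
ooo..o
o...oo
o..oo.
k=5  oo..o.
o.oooo
..ooo.
.oo..o
.o..oo
...oo.

19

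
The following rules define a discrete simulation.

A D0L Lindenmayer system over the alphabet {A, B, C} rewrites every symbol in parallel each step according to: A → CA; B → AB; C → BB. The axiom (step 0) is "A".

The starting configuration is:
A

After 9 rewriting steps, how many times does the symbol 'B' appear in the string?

[0] A
[1] CA
[2] BBCA
[3] ABABBBCA
[4] CAABCAABABABBBCA
[5] BBCACAABBBCACAABCAABCAABABABBBCA
[6] ABABBBCABBCACAABABABBBCABBCACAABBBCACAABBBCACAABCAABCAABABABBBCA
[7] CAABCAABABABBBCAABABBBCABBCACAABCAABCAABABABBBCAABABBBCABB…CABBCACAABABABBBCABBCACAABBBCACAABBBCACAABCAABCAABABABBBCA  (len 128)
[8] BBCACAABBBCACAABCAABCAABABABBBCACAABCAABABABBBCAABABBBCABB…CABBCACAABABABBBCABBCACAABBBCACAABBBCACAABCAABCAABABABBBCA  (len 256)
[9] ABABBBCABBCACAABABABBBCABBCACAABBBCACAABBBCACAABCAABCAABAB…CABBCACAABABABBBCABBCACAABBBCACAABBBCACAABCAABCAABABABBBCA  (len 512)

204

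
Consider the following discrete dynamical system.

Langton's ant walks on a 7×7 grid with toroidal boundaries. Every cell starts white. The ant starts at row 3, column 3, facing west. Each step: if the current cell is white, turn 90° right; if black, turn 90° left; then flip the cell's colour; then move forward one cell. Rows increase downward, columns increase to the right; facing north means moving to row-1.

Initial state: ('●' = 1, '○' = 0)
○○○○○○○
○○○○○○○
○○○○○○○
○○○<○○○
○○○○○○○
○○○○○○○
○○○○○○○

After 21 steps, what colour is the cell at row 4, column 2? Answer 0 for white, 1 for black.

t=0: ○○○○○○○
○○○○○○○
○○○○○○○
○○○<○○○
○○○○○○○
○○○○○○○
○○○○○○○
t=1: ○○○○○○○
○○○○○○○
○○○^○○○
○○○●○○○
○○○○○○○
○○○○○○○
○○○○○○○
t=2: ○○○○○○○
○○○○○○○
○○○●>○○
○○○●○○○
○○○○○○○
○○○○○○○
○○○○○○○
t=3: ○○○○○○○
○○○○○○○
○○○●●○○
○○○●v○○
○○○○○○○
○○○○○○○
○○○○○○○
t=4: ○○○○○○○
○○○○○○○
○○○●●○○
○○○<●○○
○○○○○○○
○○○○○○○
○○○○○○○
t=5: ○○○○○○○
○○○○○○○
○○○●●○○
○○○○●○○
○○○v○○○
○○○○○○○
○○○○○○○
t=6: ○○○○○○○
○○○○○○○
○○○●●○○
○○○○●○○
○○<●○○○
○○○○○○○
○○○○○○○
t=7: ○○○○○○○
○○○○○○○
○○○●●○○
○○^○●○○
○○●●○○○
○○○○○○○
○○○○○○○
t=8: ○○○○○○○
○○○○○○○
○○○●●○○
○○●>●○○
○○●●○○○
○○○○○○○
○○○○○○○
t=9: ○○○○○○○
○○○○○○○
○○○●●○○
○○●●●○○
○○●v○○○
○○○○○○○
○○○○○○○
t=10: ○○○○○○○
○○○○○○○
○○○●●○○
○○●●●○○
○○●○>○○
○○○○○○○
○○○○○○○
t=11: ○○○○○○○
○○○○○○○
○○○●●○○
○○●●●○○
○○●○●○○
○○○○v○○
○○○○○○○
t=12: ○○○○○○○
○○○○○○○
○○○●●○○
○○●●●○○
○○●○●○○
○○○<●○○
○○○○○○○
t=13: ○○○○○○○
○○○○○○○
○○○●●○○
○○●●●○○
○○●^●○○
○○○●●○○
○○○○○○○
t=14: ○○○○○○○
○○○○○○○
○○○●●○○
○○●●●○○
○○●●>○○
○○○●●○○
○○○○○○○
t=15: ○○○○○○○
○○○○○○○
○○○●●○○
○○●●^○○
○○●●○○○
○○○●●○○
○○○○○○○
t=16: ○○○○○○○
○○○○○○○
○○○●●○○
○○●<○○○
○○●●○○○
○○○●●○○
○○○○○○○
t=17: ○○○○○○○
○○○○○○○
○○○●●○○
○○●○○○○
○○●v○○○
○○○●●○○
○○○○○○○
t=18: ○○○○○○○
○○○○○○○
○○○●●○○
○○●○○○○
○○●○>○○
○○○●●○○
○○○○○○○
t=19: ○○○○○○○
○○○○○○○
○○○●●○○
○○●○○○○
○○●○●○○
○○○●v○○
○○○○○○○
t=20: ○○○○○○○
○○○○○○○
○○○●●○○
○○●○○○○
○○●○●○○
○○○●○>○
○○○○○○○
t=21: ○○○○○○○
○○○○○○○
○○○●●○○
○○●○○○○
○○●○●○○
○○○●○●○
○○○○○v○

1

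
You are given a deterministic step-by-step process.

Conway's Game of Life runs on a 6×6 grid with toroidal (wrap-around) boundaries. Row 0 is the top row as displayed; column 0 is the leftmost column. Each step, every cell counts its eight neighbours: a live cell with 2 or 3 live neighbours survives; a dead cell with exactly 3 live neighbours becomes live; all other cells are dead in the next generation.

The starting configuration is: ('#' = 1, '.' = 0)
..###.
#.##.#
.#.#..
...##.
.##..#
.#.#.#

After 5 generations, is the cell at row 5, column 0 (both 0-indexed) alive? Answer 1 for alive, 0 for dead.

t=0: ..###.
#.##.#
.#.#..
...##.
.##..#
.#.#.#
t=1: ......
#....#
##...#
##.##.
.#...#
.#...#
t=2: .....#
.#...#
..#...
....#.
.#...#
......
t=3: #.....
#.....
......
......
......
#.....
t=4: ##...#
......
......
......
......
......
t=5: #.....
#.....
......
......
......
#.....

1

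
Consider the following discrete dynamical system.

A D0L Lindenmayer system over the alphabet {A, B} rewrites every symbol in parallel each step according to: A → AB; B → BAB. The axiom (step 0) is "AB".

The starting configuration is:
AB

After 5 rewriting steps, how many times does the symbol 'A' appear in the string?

t=0: AB
t=1: ABBAB
t=2: ABBABBABABBAB
t=3: ABBABBABABBABBABABBABABBABBABABBAB
t=4: ABBABBABABBABBABABBABABBABBABABBABBABABBABABBABBABABBABABBABBABABBABBABABBABABBABBABABBAB
t=5: ABBABBABABBABBABABBABABBABBABABBABBABABBABABBABBABABBABABB…BABBABABBABABBABBABABBABABBABBABABBABBABABBABABBABBABABBAB  (len 233)

89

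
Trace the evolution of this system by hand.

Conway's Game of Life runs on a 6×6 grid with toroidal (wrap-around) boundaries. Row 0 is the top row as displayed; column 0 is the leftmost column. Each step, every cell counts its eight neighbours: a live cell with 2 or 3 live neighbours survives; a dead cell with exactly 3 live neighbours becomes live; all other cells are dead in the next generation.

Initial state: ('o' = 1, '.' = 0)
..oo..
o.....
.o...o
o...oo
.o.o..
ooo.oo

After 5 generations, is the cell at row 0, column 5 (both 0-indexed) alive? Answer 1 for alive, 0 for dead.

1

0) ..oo..
o.....
.o...o
o...oo
.o.o..
ooo.oo
1) ..ooo.
ooo...
.o..o.
.oo.oo
...o..
o...oo
2) ..o.o.
o...oo
....o.
ooo.oo
.ooo..
..o..o
3) oo..o.
....o.
......
o...oo
......
....o.
4) ...oo.
.....o
....o.
.....o
....o.
.....o
5) ....oo
...o.o
....oo
....oo
....oo
...o.o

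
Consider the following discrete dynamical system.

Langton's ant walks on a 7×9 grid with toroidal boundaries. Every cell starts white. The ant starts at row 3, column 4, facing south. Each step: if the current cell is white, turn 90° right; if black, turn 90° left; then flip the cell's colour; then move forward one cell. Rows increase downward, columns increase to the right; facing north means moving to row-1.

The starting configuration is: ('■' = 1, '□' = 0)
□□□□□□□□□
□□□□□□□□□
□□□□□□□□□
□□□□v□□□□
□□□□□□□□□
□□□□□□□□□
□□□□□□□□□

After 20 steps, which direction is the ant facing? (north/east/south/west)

step 0: □□□□□□□□□
□□□□□□□□□
□□□□□□□□□
□□□□v□□□□
□□□□□□□□□
□□□□□□□□□
□□□□□□□□□
step 1: □□□□□□□□□
□□□□□□□□□
□□□□□□□□□
□□□<■□□□□
□□□□□□□□□
□□□□□□□□□
□□□□□□□□□
step 2: □□□□□□□□□
□□□□□□□□□
□□□^□□□□□
□□□■■□□□□
□□□□□□□□□
□□□□□□□□□
□□□□□□□□□
step 3: □□□□□□□□□
□□□□□□□□□
□□□■>□□□□
□□□■■□□□□
□□□□□□□□□
□□□□□□□□□
□□□□□□□□□
step 4: □□□□□□□□□
□□□□□□□□□
□□□■■□□□□
□□□■v□□□□
□□□□□□□□□
□□□□□□□□□
□□□□□□□□□
step 5: □□□□□□□□□
□□□□□□□□□
□□□■■□□□□
□□□■□>□□□
□□□□□□□□□
□□□□□□□□□
□□□□□□□□□
step 6: □□□□□□□□□
□□□□□□□□□
□□□■■□□□□
□□□■□■□□□
□□□□□v□□□
□□□□□□□□□
□□□□□□□□□
step 7: □□□□□□□□□
□□□□□□□□□
□□□■■□□□□
□□□■□■□□□
□□□□<■□□□
□□□□□□□□□
□□□□□□□□□
step 8: □□□□□□□□□
□□□□□□□□□
□□□■■□□□□
□□□■^■□□□
□□□□■■□□□
□□□□□□□□□
□□□□□□□□□
step 9: □□□□□□□□□
□□□□□□□□□
□□□■■□□□□
□□□■■>□□□
□□□□■■□□□
□□□□□□□□□
□□□□□□□□□
step 10: □□□□□□□□□
□□□□□□□□□
□□□■■^□□□
□□□■■□□□□
□□□□■■□□□
□□□□□□□□□
□□□□□□□□□
step 11: □□□□□□□□□
□□□□□□□□□
□□□■■■>□□
□□□■■□□□□
□□□□■■□□□
□□□□□□□□□
□□□□□□□□□
step 12: □□□□□□□□□
□□□□□□□□□
□□□■■■■□□
□□□■■□v□□
□□□□■■□□□
□□□□□□□□□
□□□□□□□□□
step 13: □□□□□□□□□
□□□□□□□□□
□□□■■■■□□
□□□■■<■□□
□□□□■■□□□
□□□□□□□□□
□□□□□□□□□
step 14: □□□□□□□□□
□□□□□□□□□
□□□■■^■□□
□□□■■■■□□
□□□□■■□□□
□□□□□□□□□
□□□□□□□□□
step 15: □□□□□□□□□
□□□□□□□□□
□□□■<□■□□
□□□■■■■□□
□□□□■■□□□
□□□□□□□□□
□□□□□□□□□
step 16: □□□□□□□□□
□□□□□□□□□
□□□■□□■□□
□□□■v■■□□
□□□□■■□□□
□□□□□□□□□
□□□□□□□□□
step 17: □□□□□□□□□
□□□□□□□□□
□□□■□□■□□
□□□■□>■□□
□□□□■■□□□
□□□□□□□□□
□□□□□□□□□
step 18: □□□□□□□□□
□□□□□□□□□
□□□■□^■□□
□□□■□□■□□
□□□□■■□□□
□□□□□□□□□
□□□□□□□□□
step 19: □□□□□□□□□
□□□□□□□□□
□□□■□■>□□
□□□■□□■□□
□□□□■■□□□
□□□□□□□□□
□□□□□□□□□
step 20: □□□□□□□□□
□□□□□□^□□
□□□■□■□□□
□□□■□□■□□
□□□□■■□□□
□□□□□□□□□
□□□□□□□□□

north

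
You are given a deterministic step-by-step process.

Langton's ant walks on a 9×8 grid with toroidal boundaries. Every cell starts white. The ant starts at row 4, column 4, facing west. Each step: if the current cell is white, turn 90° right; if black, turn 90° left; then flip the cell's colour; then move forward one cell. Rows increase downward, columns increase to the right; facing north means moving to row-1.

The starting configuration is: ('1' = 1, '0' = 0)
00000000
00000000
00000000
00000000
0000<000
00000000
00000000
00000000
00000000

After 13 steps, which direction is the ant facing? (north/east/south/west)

north

step 0: 00000000
00000000
00000000
00000000
0000<000
00000000
00000000
00000000
00000000
step 1: 00000000
00000000
00000000
0000^000
00001000
00000000
00000000
00000000
00000000
step 2: 00000000
00000000
00000000
00001>00
00001000
00000000
00000000
00000000
00000000
step 3: 00000000
00000000
00000000
00001100
00001v00
00000000
00000000
00000000
00000000
step 4: 00000000
00000000
00000000
00001100
0000<100
00000000
00000000
00000000
00000000
step 5: 00000000
00000000
00000000
00001100
00000100
0000v000
00000000
00000000
00000000
step 6: 00000000
00000000
00000000
00001100
00000100
000<1000
00000000
00000000
00000000
step 7: 00000000
00000000
00000000
00001100
000^0100
00011000
00000000
00000000
00000000
step 8: 00000000
00000000
00000000
00001100
0001>100
00011000
00000000
00000000
00000000
step 9: 00000000
00000000
00000000
00001100
00011100
0001v000
00000000
00000000
00000000
step 10: 00000000
00000000
00000000
00001100
00011100
00010>00
00000000
00000000
00000000
step 11: 00000000
00000000
00000000
00001100
00011100
00010100
00000v00
00000000
00000000
step 12: 00000000
00000000
00000000
00001100
00011100
00010100
0000<100
00000000
00000000
step 13: 00000000
00000000
00000000
00001100
00011100
0001^100
00001100
00000000
00000000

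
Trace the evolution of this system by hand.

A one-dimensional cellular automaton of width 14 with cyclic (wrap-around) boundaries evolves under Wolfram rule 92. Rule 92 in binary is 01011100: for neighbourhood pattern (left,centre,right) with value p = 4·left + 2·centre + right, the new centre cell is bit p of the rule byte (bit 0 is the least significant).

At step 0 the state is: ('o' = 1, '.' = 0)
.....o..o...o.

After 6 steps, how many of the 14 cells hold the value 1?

0) .....o..o...o.
1) .....oo.oo..oo
2) o....oo.ooo.oo
3) oo...oo.o.o.o.
4) ooo..oo.o.o.o.
5) o.oo.oo.o.o.o.
6) o.oo.oo.o.o.o.

8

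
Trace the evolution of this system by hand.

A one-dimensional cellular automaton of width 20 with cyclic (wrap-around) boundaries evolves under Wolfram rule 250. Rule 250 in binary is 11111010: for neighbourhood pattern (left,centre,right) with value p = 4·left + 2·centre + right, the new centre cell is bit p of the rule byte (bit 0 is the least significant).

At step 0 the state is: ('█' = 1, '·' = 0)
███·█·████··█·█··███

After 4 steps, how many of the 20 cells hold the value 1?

k=0  ███·█·████··█·█··███
k=1  ████·███████·█·█████
k=2  █████████████·██████
k=3  ████████████████████
k=4  ████████████████████

20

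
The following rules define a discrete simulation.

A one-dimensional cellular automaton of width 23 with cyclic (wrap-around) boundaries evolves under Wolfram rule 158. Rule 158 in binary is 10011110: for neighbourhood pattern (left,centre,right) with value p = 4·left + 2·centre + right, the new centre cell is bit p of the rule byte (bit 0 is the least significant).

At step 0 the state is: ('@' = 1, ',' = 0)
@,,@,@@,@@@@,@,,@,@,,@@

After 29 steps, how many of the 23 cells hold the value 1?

18

k=0  @,,@,@@,@@@@,@,,@,@,,@@
k=1  ,@@@,@,,@@@,,@@@@,@@@@@
k=2  ,@@,,@@@@@,@@@@@,,@@@@,
k=3  @@,@@@@@@,,@@@@,@@@@@,@
k=4  @,,@@@@@,@@@@@,,@@@@,,@
k=5  ,@@@@@@,,@@@@,@@@@@,@@@
k=6  ,@@@@@,@@@@@,,@@@@,,@@,
k=7  @@@@@,,@@@@,@@@@@,@@@,@
k=8  @@@@,@@@@@,,@@@@,,@@,,@
k=9  @@@,,@@@@,@@@@@,@@@,@@@
k=10  @@,@@@@@,,@@@@,,@@,,@@@
k=11  @,,@@@@,@@@@@,@@@,@@@@@
k=12  ,@@@@@,,@@@@,,@@,,@@@@@
k=13  ,@@@@,@@@@@,@@@,@@@@@@,
k=14  @@@@,,@@@@,,@@,,@@@@@,@
k=15  @@@,@@@@@,@@@,@@@@@@,,@
k=16  @@,,@@@@,,@@,,@@@@@,@@@
k=17  @,@@@@@,@@@,@@@@@@,,@@@
k=18  ,,@@@@,,@@,,@@@@@,@@@@@
k=19  @@@@@,@@@,@@@@@@,,@@@@,
k=20  @@@@,,@@,,@@@@@,@@@@@,,
k=21  @@@,@@@,@@@@@@,,@@@@,@@
k=22  @@,,@@,,@@@@@,@@@@@,,@@
k=23  @,@@@,@@@@@@,,@@@@,@@@@
k=24  ,,@@,,@@@@@,@@@@@,,@@@@
k=25  @@@,@@@@@@,,@@@@,@@@@@,
k=26  @@,,@@@@@,@@@@@,,@@@@,,
k=27  @,@@@@@@,,@@@@,@@@@@,@@
k=28  ,,@@@@@,@@@@@,,@@@@,,@@
k=29  @@@@@@,,@@@@,@@@@@,@@@,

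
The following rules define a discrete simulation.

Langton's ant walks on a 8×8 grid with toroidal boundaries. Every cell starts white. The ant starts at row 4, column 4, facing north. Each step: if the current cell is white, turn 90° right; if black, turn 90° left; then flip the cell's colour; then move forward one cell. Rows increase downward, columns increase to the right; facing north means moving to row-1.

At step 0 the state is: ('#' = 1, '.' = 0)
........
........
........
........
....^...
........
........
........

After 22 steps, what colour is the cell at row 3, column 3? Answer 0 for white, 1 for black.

1

t=0: ........
........
........
........
....^...
........
........
........
t=1: ........
........
........
........
....#>..
........
........
........
t=2: ........
........
........
........
....##..
.....v..
........
........
t=3: ........
........
........
........
....##..
....<#..
........
........
t=4: ........
........
........
........
....^#..
....##..
........
........
t=5: ........
........
........
........
...<.#..
....##..
........
........
t=6: ........
........
........
...^....
...#.#..
....##..
........
........
t=7: ........
........
........
...#>...
...#.#..
....##..
........
........
t=8: ........
........
........
...##...
...#v#..
....##..
........
........
t=9: ........
........
........
...##...
...<##..
....##..
........
........
t=10: ........
........
........
...##...
....##..
...v##..
........
........
t=11: ........
........
........
...##...
....##..
..<###..
........
........
t=12: ........
........
........
...##...
..^.##..
..####..
........
........
t=13: ........
........
........
...##...
..#>##..
..####..
........
........
t=14: ........
........
........
...##...
..####..
..#v##..
........
........
t=15: ........
........
........
...##...
..####..
..#.>#..
........
........
t=16: ........
........
........
...##...
..##^#..
..#..#..
........
........
t=17: ........
........
........
...##...
..#<.#..
..#..#..
........
........
t=18: ........
........
........
...##...
..#..#..
..#v.#..
........
........
t=19: ........
........
........
...##...
..#..#..
..<#.#..
........
........
t=20: ........
........
........
...##...
..#..#..
...#.#..
..v.....
........
t=21: ........
........
........
...##...
..#..#..
...#.#..
.<#.....
........
t=22: ........
........
........
...##...
..#..#..
.^.#.#..
.##.....
........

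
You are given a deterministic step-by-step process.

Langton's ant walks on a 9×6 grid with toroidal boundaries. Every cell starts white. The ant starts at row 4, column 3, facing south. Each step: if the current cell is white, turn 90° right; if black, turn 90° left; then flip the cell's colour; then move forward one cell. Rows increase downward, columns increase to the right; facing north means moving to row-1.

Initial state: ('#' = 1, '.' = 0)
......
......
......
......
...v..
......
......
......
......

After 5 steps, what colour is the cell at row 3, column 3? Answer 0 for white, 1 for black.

t=0: ......
......
......
......
...v..
......
......
......
......
t=1: ......
......
......
......
..<#..
......
......
......
......
t=2: ......
......
......
..^...
..##..
......
......
......
......
t=3: ......
......
......
..#>..
..##..
......
......
......
......
t=4: ......
......
......
..##..
..#v..
......
......
......
......
t=5: ......
......
......
..##..
..#.>.
......
......
......
......

1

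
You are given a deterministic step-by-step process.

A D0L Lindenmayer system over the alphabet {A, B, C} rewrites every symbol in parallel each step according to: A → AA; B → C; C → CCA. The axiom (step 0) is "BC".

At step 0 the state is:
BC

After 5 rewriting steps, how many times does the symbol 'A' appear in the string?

step 0: BC
step 1: CCCA
step 2: CCACCACCAAA
step 3: CCACCAAACCACCAAACCACCAAAAAAA
step 4: CCACCAAACCACCAAAAAAACCACCAAACCACCAAAAAAACCACCAAACCACCAAAAAAAAAAAAAAA
step 5: CCACCAAACCACCAAAAAAACCACCAAACCACCAAAAAAAAAAAAAAACCACCAAACC…AACCACCAAAAAAACCACCAAACCACCAAAAAAAAAAAAAAAAAAAAAAAAAAAAAAA  (len 160)

112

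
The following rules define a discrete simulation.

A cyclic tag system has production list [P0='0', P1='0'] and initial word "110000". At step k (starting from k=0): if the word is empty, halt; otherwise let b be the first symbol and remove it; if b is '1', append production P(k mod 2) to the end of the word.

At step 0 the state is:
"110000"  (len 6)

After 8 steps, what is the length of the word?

step 0: "110000"  (len 6)
step 1: "100000"  (len 6)
step 2: "000000"  (len 6)
step 3: "00000"  (len 5)
step 4: "0000"  (len 4)
step 5: "000"  (len 3)
step 6: "00"  (len 2)
step 7: "0"  (len 1)
step 8: (halted — word empty)

0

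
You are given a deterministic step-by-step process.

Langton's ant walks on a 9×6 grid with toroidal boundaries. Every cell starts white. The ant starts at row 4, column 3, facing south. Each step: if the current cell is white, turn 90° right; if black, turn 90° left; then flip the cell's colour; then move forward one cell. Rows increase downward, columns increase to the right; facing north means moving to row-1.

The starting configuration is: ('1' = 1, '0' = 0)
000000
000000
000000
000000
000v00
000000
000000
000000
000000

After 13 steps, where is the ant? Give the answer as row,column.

4,4

gen 0: 000000
000000
000000
000000
000v00
000000
000000
000000
000000
gen 1: 000000
000000
000000
000000
00<100
000000
000000
000000
000000
gen 2: 000000
000000
000000
00^000
001100
000000
000000
000000
000000
gen 3: 000000
000000
000000
001>00
001100
000000
000000
000000
000000
gen 4: 000000
000000
000000
001100
001v00
000000
000000
000000
000000
gen 5: 000000
000000
000000
001100
0010>0
000000
000000
000000
000000
gen 6: 000000
000000
000000
001100
001010
0000v0
000000
000000
000000
gen 7: 000000
000000
000000
001100
001010
000<10
000000
000000
000000
gen 8: 000000
000000
000000
001100
001^10
000110
000000
000000
000000
gen 9: 000000
000000
000000
001100
0011>0
000110
000000
000000
000000
gen 10: 000000
000000
000000
0011^0
001100
000110
000000
000000
000000
gen 11: 000000
000000
000000
00111>
001100
000110
000000
000000
000000
gen 12: 000000
000000
000000
001111
00110v
000110
000000
000000
000000
gen 13: 000000
000000
000000
001111
0011<1
000110
000000
000000
000000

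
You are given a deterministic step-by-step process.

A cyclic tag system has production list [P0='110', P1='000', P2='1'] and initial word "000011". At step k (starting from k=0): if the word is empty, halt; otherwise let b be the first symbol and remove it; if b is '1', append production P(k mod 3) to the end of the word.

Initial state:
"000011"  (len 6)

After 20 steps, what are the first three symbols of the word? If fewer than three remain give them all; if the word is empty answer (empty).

gen 0: "000011"  (len 6)
gen 1: "00011"  (len 5)
gen 2: "0011"  (len 4)
gen 3: "011"  (len 3)
gen 4: "11"  (len 2)
gen 5: "1000"  (len 4)
gen 6: "0001"  (len 4)
gen 7: "001"  (len 3)
gen 8: "01"  (len 2)
gen 9: "1"  (len 1)
gen 10: "110"  (len 3)
gen 11: "10000"  (len 5)
gen 12: "00001"  (len 5)
gen 13: "0001"  (len 4)
gen 14: "001"  (len 3)
gen 15: "01"  (len 2)
gen 16: "1"  (len 1)
gen 17: "000"  (len 3)
gen 18: "00"  (len 2)
gen 19: "0"  (len 1)
gen 20: (halted — word empty)

(empty)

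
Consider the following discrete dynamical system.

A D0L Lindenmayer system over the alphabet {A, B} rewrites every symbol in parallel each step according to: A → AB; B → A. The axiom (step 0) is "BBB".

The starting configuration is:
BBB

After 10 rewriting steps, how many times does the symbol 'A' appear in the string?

165

t=0: BBB
t=1: AAA
t=2: ABABAB
t=3: ABAABAABA
t=4: ABAABABAABABAAB
t=5: ABAABABAABAABABAABAABABA
t=6: ABAABABAABAABABAABABAABAABABAABABAABAAB
t=7: ABAABABAABAABABAABABAABAABABAABAABABAABABAABAABABAABAABABAABABA
t=8: ABAABABAABAABABAABABAABAABABAABAABABAABABAABAABABAABABAABAABABAABAABABAABABAABAABABAABABAABAABABAABAAB
t=9: ABAABABAABAABABAABABAABAABABAABAABABAABABAABAABABAABABAABA…ABAABAABABAABAABABAABABAABAABABAABAABABAABABAABAABABAABABA  (len 165)
t=10: ABAABABAABAABABAABABAABAABABAABAABABAABABAABAABABAABABAABA…AABABAABABAABAABABAABABAABAABABAABAABABAABABAABAABABAABAAB  (len 267)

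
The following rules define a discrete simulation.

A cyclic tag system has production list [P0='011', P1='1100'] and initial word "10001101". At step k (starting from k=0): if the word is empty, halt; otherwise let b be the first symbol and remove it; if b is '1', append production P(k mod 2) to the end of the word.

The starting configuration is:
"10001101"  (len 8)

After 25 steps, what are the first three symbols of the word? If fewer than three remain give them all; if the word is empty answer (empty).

001

k=0  "10001101"  (len 8)
k=1  "0001101011"  (len 10)
k=2  "001101011"  (len 9)
k=3  "01101011"  (len 8)
k=4  "1101011"  (len 7)
k=5  "101011011"  (len 9)
k=6  "010110111100"  (len 12)
k=7  "10110111100"  (len 11)
k=8  "01101111001100"  (len 14)
k=9  "1101111001100"  (len 13)
k=10  "1011110011001100"  (len 16)
k=11  "011110011001100011"  (len 18)
k=12  "11110011001100011"  (len 17)
k=13  "1110011001100011011"  (len 19)
k=14  "1100110011000110111100"  (len 22)
k=15  "100110011000110111100011"  (len 24)
k=16  "001100110001101111000111100"  (len 27)
k=17  "01100110001101111000111100"  (len 26)
k=18  "1100110001101111000111100"  (len 25)
k=19  "100110001101111000111100011"  (len 27)
k=20  "001100011011110001111000111100"  (len 30)
k=21  "01100011011110001111000111100"  (len 29)
k=22  "1100011011110001111000111100"  (len 28)
k=23  "100011011110001111000111100011"  (len 30)
k=24  "000110111100011110001111000111100"  (len 33)
k=25  "00110111100011110001111000111100"  (len 32)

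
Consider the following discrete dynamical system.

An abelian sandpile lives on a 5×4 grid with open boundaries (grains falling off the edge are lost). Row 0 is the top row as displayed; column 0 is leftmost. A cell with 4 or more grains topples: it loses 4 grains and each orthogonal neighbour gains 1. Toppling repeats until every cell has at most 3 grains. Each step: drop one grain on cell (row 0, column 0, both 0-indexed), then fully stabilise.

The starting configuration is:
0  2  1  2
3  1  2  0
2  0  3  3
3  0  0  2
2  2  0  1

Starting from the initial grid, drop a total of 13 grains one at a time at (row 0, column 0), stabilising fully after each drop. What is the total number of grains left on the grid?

t=0: 0  2  1  2
3  1  2  0
2  0  3  3
3  0  0  2
2  2  0  1
t=1: 1  2  1  2
3  1  2  0
2  0  3  3
3  0  0  2
2  2  0  1
t=2: 2  2  1  2
3  1  2  0
2  0  3  3
3  0  0  2
2  2  0  1
t=3: 3  2  1  2
3  1  2  0
2  0  3  3
3  0  0  2
2  2  0  1
t=4: 1  3  1  2
0  2  2  0
3  0  3  3
3  0  0  2
2  2  0  1
t=5: 2  3  1  2
0  2  2  0
3  0  3  3
3  0  0  2
2  2  0  1
t=6: 3  3  1  2
0  2  2  0
3  0  3  3
3  0  0  2
2  2  0  1
t=7: 1  0  2  2
1  3  2  0
3  0  3  3
3  0  0  2
2  2  0  1
t=8: 2  0  2  2
1  3  2  0
3  0  3  3
3  0  0  2
2  2  0  1
t=9: 3  0  2  2
1  3  2  0
3  0  3  3
3  0  0  2
2  2  0  1
t=10: 0  1  2  2
2  3  2  0
3  0  3  3
3  0  0  2
2  2  0  1
t=11: 1  1  2  2
2  3  2  0
3  0  3  3
3  0  0  2
2  2  0  1
t=12: 2  1  2  2
2  3  2  0
3  0  3  3
3  0  0  2
2  2  0  1
t=13: 3  1  2  2
2  3  2  0
3  0  3  3
3  0  0  2
2  2  0  1

34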